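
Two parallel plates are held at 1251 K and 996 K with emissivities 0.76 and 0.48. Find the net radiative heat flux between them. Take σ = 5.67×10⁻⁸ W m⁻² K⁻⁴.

q ≈ 34600 W/m²

For two large parallel gray plates, q = σ(T₁⁴ − T₂⁴) / (1/ε₁ + 1/ε₂ − 1).
1/ε₁ + 1/ε₂ − 1 = 1/0.76 + 1/0.48 − 1 = 2.399.
T₁⁴ − T₂⁴ = 2.45×10^12 − 9.84×10^11 = 1.47×10^12 K⁴.
q = 5.67×10⁻⁸ × 1.47×10^12 / 2.399 = 34600 W/m².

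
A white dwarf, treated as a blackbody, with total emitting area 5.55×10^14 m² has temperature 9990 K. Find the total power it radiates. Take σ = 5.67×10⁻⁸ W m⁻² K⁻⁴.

P = σAT⁴ = 5.67×10⁻⁸ × 5.55×10^14 × (9990)⁴ = 5.67×10⁻⁸ × 5.55×10^14 × 9.96×10^15.
P = 3.13×10^23 W.

P ≈ 3.13×10^23 W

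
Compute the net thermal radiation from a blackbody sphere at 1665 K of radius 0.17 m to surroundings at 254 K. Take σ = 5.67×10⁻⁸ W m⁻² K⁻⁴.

A = 4πr² = 4π × (0.17)² = 0.363 m².
Q = σA(T⁴ − T_s⁴). T⁴ − T_s⁴ = (1665)⁴ − (254)⁴ = 7.69×10^12 − 4.16×10^9 = 7.68×10^12 K⁴.
Q = 5.67×10⁻⁸ × 0.363 × 7.68×10^12 = 1.58×10^5 W.

Q ≈ 1.58×10^5 W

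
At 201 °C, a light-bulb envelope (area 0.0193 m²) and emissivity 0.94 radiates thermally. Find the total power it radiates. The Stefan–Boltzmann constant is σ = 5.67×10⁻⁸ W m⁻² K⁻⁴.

201 °C = 474 K.
P = εσAT⁴ = 0.94 × 5.67×10⁻⁸ × 0.0193 × (474)⁴ = 0.94 × 5.67×10⁻⁸ × 0.0193 × 5.05×10^10.
P = 51.9 W.

P ≈ 51.9 W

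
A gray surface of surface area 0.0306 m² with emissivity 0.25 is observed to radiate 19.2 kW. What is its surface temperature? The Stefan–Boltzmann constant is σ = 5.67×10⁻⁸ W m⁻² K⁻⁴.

From P = εσAT⁴, T = (P / εσA)^(1/4) = (19200 / (0.25 × 5.67×10⁻⁸ × 0.0306))^(1/4).
T = (4.43×10^13)^(1/4) = 2580 K.

T ≈ 2580 K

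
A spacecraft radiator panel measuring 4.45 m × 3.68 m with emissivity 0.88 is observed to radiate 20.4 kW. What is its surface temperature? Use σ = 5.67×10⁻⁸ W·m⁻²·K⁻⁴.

T ≈ 398 K

A = 4.45 × 3.68 = 16.4 m².
From P = εσAT⁴, T = (P / εσA)^(1/4) = (20400 / (0.88 × 5.67×10⁻⁸ × 16.4))^(1/4).
T = (2.50×10^10)^(1/4) = 398 K.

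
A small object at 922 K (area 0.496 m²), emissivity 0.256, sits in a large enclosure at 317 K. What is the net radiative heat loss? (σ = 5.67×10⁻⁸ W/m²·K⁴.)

Q ≈ 5130 W

Q = εσA(T⁴ − T_s⁴). T⁴ − T_s⁴ = (922)⁴ − (317)⁴ = 7.23×10^11 − 1.01×10^10 = 7.13×10^11 K⁴.
Q = 0.256 × 5.67×10⁻⁸ × 0.496 × 7.13×10^11 = 5130 W.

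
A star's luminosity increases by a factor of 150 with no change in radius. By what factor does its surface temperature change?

P ∝ T⁴ ⇒ T ∝ P^(1/4), so T scales by (150)^(1/4) = 3.50.

factor ≈ 3.50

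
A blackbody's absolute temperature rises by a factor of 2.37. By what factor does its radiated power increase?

factor ≈ 31.5

P ∝ T⁴, so the power scales as (2.37)⁴ = 31.5.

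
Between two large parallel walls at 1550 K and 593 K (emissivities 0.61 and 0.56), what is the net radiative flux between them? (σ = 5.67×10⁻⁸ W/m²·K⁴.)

q ≈ 1.32×10^5 W/m²

For two large parallel gray plates, q = σ(T₁⁴ − T₂⁴) / (1/ε₁ + 1/ε₂ − 1).
1/ε₁ + 1/ε₂ − 1 = 1/0.61 + 1/0.56 − 1 = 2.425.
T₁⁴ − T₂⁴ = 5.77×10^12 − 1.24×10^11 = 5.65×10^12 K⁴.
q = 5.67×10⁻⁸ × 5.65×10^12 / 2.425 = 1.32×10^5 W/m².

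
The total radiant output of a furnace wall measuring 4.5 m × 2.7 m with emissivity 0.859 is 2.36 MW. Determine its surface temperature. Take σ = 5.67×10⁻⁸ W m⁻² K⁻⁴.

A = 4.5 × 2.7 = 12.2 m².
From P = εσAT⁴, T = (P / εσA)^(1/4) = (2.36×10^6 / (0.859 × 5.67×10⁻⁸ × 12.2))^(1/4).
T = (3.99×10^12)^(1/4) = 1410 K.

T ≈ 1410 K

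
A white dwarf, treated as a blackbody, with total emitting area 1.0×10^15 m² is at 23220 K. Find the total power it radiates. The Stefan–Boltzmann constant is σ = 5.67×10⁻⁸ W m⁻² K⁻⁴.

P = σAT⁴ = 5.67×10⁻⁸ × 1.00×10^15 × (23220)⁴ = 5.67×10⁻⁸ × 1.00×10^15 × 2.91×10^17.
P = 1.65×10^25 W.

P ≈ 1.65×10^25 W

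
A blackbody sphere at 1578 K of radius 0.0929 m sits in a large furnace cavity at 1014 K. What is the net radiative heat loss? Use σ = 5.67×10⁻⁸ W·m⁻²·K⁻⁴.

A = 4πr² = 4π × (0.0929)² = 0.108 m².
Q = σA(T⁴ − T_s⁴). T⁴ − T_s⁴ = (1578)⁴ − (1014)⁴ = 6.20×10^12 − 1.06×10^12 = 5.14×10^12 K⁴.
Q = 5.67×10⁻⁸ × 0.108 × 5.14×10^12 = 31600 W.

Q ≈ 31600 W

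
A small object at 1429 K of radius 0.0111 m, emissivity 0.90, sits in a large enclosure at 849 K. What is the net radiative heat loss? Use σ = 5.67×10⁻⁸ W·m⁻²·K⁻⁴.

Q ≈ 288 W

A = 4πr² = 4π × (0.0111)² = 1.55×10^-3 m².
Q = εσA(T⁴ − T_s⁴). T⁴ − T_s⁴ = (1429)⁴ − (849)⁴ = 4.17×10^12 − 5.20×10^11 = 3.65×10^12 K⁴.
Q = 0.90 × 5.67×10⁻⁸ × 1.55×10^-3 × 3.65×10^12 = 288 W.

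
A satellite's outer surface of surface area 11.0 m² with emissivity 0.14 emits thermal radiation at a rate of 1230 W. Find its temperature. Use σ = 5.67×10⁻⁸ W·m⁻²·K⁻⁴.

From P = εσAT⁴, T = (P / εσA)^(1/4) = (1230 / (0.14 × 5.67×10⁻⁸ × 11.0))^(1/4).
T = (1.41×10^10)^(1/4) = 345 K.

T ≈ 345 K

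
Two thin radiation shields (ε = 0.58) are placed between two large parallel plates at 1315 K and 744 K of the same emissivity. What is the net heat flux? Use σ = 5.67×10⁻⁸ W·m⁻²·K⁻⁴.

Each of the 3 gaps contributes resistance (2/ε − 1) = 2/0.58 − 1 = 2.448; total = 7.345.
q = σ(T₁⁴ − T₂⁴) / 7.345 = 5.67×10⁻⁸ × 2.68×10^12 / 7.345 = 20700 W/m².

q ≈ 20700 W/m²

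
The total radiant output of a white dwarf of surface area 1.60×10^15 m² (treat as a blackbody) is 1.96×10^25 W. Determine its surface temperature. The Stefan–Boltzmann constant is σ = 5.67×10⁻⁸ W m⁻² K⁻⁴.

T ≈ 21600 K

From P = σAT⁴, T = (P / σA)^(1/4) = (1.96×10^25 / (5.67×10⁻⁸ × 1.60×10^15))^(1/4).
T = (2.16×10^17)^(1/4) = 21600 K.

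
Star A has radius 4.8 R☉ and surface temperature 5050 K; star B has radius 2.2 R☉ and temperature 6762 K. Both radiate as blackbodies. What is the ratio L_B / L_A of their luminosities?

L_B/L_A ≈ 0.675

L = 4πR²σT⁴ ∝ R²T⁴, so L_B/L_A = (2.2/4.8)² × (6762/5050)⁴ = 0.210 × 3.21 = 0.675.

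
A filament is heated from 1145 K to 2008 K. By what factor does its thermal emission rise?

P ∝ T⁴, so the ratio is (2008/1145)⁴ = (1.754)⁴ = 9.46.

ratio ≈ 9.46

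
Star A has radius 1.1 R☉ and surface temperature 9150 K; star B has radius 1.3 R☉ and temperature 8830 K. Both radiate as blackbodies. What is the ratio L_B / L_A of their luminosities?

L_B/L_A ≈ 1.21

L = 4πR²σT⁴ ∝ R²T⁴, so L_B/L_A = (1.3/1.1)² × (8830/9150)⁴ = 1.40 × 0.867 = 1.21.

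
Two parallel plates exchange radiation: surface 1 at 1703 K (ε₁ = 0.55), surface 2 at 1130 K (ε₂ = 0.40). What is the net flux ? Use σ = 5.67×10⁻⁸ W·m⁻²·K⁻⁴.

q ≈ 1.16×10^5 W/m²

For two large parallel gray plates, q = σ(T₁⁴ − T₂⁴) / (1/ε₁ + 1/ε₂ − 1).
1/ε₁ + 1/ε₂ − 1 = 1/0.55 + 1/0.40 − 1 = 3.318.
T₁⁴ − T₂⁴ = 8.41×10^12 − 1.63×10^12 = 6.78×10^12 K⁴.
q = 5.67×10⁻⁸ × 6.78×10^12 / 3.318 = 1.16×10^5 W/m².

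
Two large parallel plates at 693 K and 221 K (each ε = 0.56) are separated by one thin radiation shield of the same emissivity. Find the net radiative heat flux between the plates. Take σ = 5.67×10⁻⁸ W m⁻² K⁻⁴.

q ≈ 2520 W/m²

Each of the 2 gaps contributes resistance (2/ε − 1) = 2/0.56 − 1 = 2.571; total = 5.143.
q = σ(T₁⁴ − T₂⁴) / 5.143 = 5.67×10⁻⁸ × 2.28×10^11 / 5.143 = 2520 W/m².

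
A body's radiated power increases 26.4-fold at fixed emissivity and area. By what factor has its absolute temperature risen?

factor ≈ 2.27

P ∝ T⁴ ⇒ T ∝ P^(1/4), so T scales by (26.4)^(1/4) = 2.27.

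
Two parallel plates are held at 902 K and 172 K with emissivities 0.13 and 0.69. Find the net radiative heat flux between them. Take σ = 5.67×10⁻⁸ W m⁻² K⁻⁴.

For two large parallel gray plates, q = σ(T₁⁴ − T₂⁴) / (1/ε₁ + 1/ε₂ − 1).
1/ε₁ + 1/ε₂ − 1 = 1/0.13 + 1/0.69 − 1 = 8.142.
T₁⁴ − T₂⁴ = 6.62×10^11 − 8.75×10^8 = 6.61×10^11 K⁴.
q = 5.67×10⁻⁸ × 6.61×10^11 / 8.142 = 4600 W/m².

q ≈ 4600 W/m²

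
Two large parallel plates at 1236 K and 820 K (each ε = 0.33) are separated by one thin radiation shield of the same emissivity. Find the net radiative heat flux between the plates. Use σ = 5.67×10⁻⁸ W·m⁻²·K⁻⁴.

q ≈ 10500 W/m²

Each of the 2 gaps contributes resistance (2/ε − 1) = 2/0.33 − 1 = 5.061; total = 10.12.
q = σ(T₁⁴ − T₂⁴) / 10.12 = 5.67×10⁻⁸ × 1.88×10^12 / 10.12 = 10500 W/m².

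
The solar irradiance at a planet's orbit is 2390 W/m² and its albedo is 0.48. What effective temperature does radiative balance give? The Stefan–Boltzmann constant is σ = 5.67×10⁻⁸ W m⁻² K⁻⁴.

Power absorbed = (1−a)S·πR²; power emitted = 4πR²σT⁴. Equating and cancelling πR²:
T = ((1−a)S / 4σ)^(1/4) = (1240 / (4 × 5.67×10⁻⁸))^(1/4) = (5.48×10^9)^(1/4).
T = 272 K.

T ≈ 272 K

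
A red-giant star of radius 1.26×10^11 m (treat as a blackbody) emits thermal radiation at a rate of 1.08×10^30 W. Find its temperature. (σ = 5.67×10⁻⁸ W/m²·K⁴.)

T ≈ 3130 K

A = 4πr² = 4π × (1.26×10^11)² = 2.00×10^23 m².
From P = σAT⁴, T = (P / σA)^(1/4) = (1.08×10^30 / (5.67×10⁻⁸ × 2.00×10^23))^(1/4).
T = (9.55×10^13)^(1/4) = 3130 K.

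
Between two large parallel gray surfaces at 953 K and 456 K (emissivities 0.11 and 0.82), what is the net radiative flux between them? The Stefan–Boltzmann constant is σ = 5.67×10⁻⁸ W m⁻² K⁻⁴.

q ≈ 4760 W/m²

For two large parallel gray plates, q = σ(T₁⁴ − T₂⁴) / (1/ε₁ + 1/ε₂ − 1).
1/ε₁ + 1/ε₂ − 1 = 1/0.11 + 1/0.82 − 1 = 9.310.
T₁⁴ − T₂⁴ = 8.25×10^11 − 4.32×10^10 = 7.82×10^11 K⁴.
q = 5.67×10⁻⁸ × 7.82×10^11 / 9.310 = 4760 W/m².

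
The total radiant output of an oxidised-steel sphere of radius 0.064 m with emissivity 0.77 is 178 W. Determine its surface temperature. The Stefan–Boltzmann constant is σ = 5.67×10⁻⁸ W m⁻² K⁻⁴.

A = 4πr² = 4π × (0.064)² = 0.0515 m².
From P = εσAT⁴, T = (P / εσA)^(1/4) = (178 / (0.77 × 5.67×10⁻⁸ × 0.0515))^(1/4).
T = (7.92×10^10)^(1/4) = 531 K.

T ≈ 531 K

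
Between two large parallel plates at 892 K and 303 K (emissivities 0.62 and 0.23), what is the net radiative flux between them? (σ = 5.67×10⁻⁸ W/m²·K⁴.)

q ≈ 7140 W/m²

For two large parallel gray plates, q = σ(T₁⁴ − T₂⁴) / (1/ε₁ + 1/ε₂ − 1).
1/ε₁ + 1/ε₂ − 1 = 1/0.62 + 1/0.23 − 1 = 4.961.
T₁⁴ − T₂⁴ = 6.33×10^11 − 8.43×10^9 = 6.25×10^11 K⁴.
q = 5.67×10⁻⁸ × 6.25×10^11 / 4.961 = 7140 W/m².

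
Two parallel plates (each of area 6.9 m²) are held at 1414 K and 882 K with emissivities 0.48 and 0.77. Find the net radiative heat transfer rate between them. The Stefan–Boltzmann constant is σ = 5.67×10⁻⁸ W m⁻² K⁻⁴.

For two large parallel gray plates, q = σ(T₁⁴ − T₂⁴) / (1/ε₁ + 1/ε₂ − 1).
1/ε₁ + 1/ε₂ − 1 = 1/0.48 + 1/0.77 − 1 = 2.382.
T₁⁴ − T₂⁴ = 4.00×10^12 − 6.05×10^11 = 3.39×10^12 K⁴.
q = 5.67×10⁻⁸ × 3.39×10^12 / 2.382 = 80800 W/m².
Q = q·A = 80800 × 6.9 = 5.57×10^5 W.

Q ≈ 5.57×10^5 W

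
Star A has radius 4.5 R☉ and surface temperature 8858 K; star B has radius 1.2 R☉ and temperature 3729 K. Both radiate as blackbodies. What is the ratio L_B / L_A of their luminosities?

L_B/L_A ≈ 2.23×10^-3

L = 4πR²σT⁴ ∝ R²T⁴, so L_B/L_A = (1.2/4.5)² × (3729/8858)⁴ = 0.0711 × 0.0314 = 2.23×10^-3.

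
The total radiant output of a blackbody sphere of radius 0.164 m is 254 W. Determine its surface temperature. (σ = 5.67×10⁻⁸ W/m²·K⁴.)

A = 4πr² = 4π × (0.164)² = 0.338 m².
From P = σAT⁴, T = (P / σA)^(1/4) = (254 / (5.67×10⁻⁸ × 0.338))^(1/4).
T = (1.33×10^10)^(1/4) = 339 K.

T ≈ 339 K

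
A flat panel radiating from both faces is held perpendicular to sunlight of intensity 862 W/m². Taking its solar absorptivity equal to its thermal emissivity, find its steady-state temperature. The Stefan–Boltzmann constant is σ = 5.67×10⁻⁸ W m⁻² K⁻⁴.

T ≈ 295 K

Absorbed flux αS = emitted flux 2εσT⁴ per unit area; with α = ε this gives T = (S/2σ)^(1/4).
T = (862 / (2 × 5.67×10⁻⁸))^(1/4) = (7.60×10^9)^(1/4).
T = 295 K.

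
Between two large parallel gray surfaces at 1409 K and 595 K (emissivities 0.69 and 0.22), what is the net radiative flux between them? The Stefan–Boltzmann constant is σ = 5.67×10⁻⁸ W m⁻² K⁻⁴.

q ≈ 43300 W/m²

For two large parallel gray plates, q = σ(T₁⁴ − T₂⁴) / (1/ε₁ + 1/ε₂ − 1).
1/ε₁ + 1/ε₂ − 1 = 1/0.69 + 1/0.22 − 1 = 4.995.
T₁⁴ − T₂⁴ = 3.94×10^12 − 1.25×10^11 = 3.82×10^12 K⁴.
q = 5.67×10⁻⁸ × 3.82×10^12 / 4.995 = 43300 W/m².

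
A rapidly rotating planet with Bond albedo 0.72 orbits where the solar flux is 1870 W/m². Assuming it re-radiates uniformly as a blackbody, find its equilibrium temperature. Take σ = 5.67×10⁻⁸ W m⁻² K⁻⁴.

Power absorbed = (1−a)S·πR²; power emitted = 4πR²σT⁴. Equating and cancelling πR²:
T = ((1−a)S / 4σ)^(1/4) = (524 / (4 × 5.67×10⁻⁸))^(1/4) = (2.31×10^9)^(1/4).
T = 219 K.

T ≈ 219 K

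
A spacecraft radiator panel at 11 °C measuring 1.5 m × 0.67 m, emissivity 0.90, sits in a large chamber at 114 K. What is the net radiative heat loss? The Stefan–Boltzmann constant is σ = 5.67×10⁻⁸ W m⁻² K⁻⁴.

A = 1.5 × 0.67 = 1.01 m².
Convert: 11 °C = 284 K.
Q = εσA(T⁴ − T_s⁴). T⁴ − T_s⁴ = (284)⁴ − (114)⁴ = 6.51×10^9 − 1.69×10^8 = 6.34×10^9 K⁴.
Q = 0.90 × 5.67×10⁻⁸ × 1.01 × 6.34×10^9 = 325 W.

Q ≈ 325 W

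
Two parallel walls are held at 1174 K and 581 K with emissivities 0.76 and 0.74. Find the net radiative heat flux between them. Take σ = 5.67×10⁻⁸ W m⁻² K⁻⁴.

q ≈ 60700 W/m²

For two large parallel gray plates, q = σ(T₁⁴ − T₂⁴) / (1/ε₁ + 1/ε₂ − 1).
1/ε₁ + 1/ε₂ − 1 = 1/0.76 + 1/0.74 − 1 = 1.667.
T₁⁴ − T₂⁴ = 1.90×10^12 − 1.14×10^11 = 1.79×10^12 K⁴.
q = 5.67×10⁻⁸ × 1.79×10^12 / 1.667 = 60700 W/m².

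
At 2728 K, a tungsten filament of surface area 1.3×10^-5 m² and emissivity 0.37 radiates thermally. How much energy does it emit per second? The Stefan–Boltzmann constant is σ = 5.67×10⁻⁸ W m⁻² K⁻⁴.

P = εσAT⁴ = 0.37 × 5.67×10⁻⁸ × 1.30×10^-5 × (2728)⁴ = 0.37 × 5.67×10⁻⁸ × 1.30×10^-5 × 5.54×10^13.
P = 15.1 W.

P ≈ 15.1 W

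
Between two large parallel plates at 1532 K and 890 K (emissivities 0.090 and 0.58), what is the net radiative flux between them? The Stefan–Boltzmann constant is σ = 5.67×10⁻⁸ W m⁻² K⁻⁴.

q ≈ 23400 W/m²

For two large parallel gray plates, q = σ(T₁⁴ − T₂⁴) / (1/ε₁ + 1/ε₂ − 1).
1/ε₁ + 1/ε₂ − 1 = 1/0.090 + 1/0.58 − 1 = 11.84.
T₁⁴ − T₂⁴ = 5.51×10^12 − 6.27×10^11 = 4.88×10^12 K⁴.
q = 5.67×10⁻⁸ × 4.88×10^12 / 11.84 = 23400 W/m².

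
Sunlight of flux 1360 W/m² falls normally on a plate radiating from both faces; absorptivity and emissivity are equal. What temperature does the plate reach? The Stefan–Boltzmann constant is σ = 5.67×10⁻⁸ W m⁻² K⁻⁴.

T ≈ 331 K

Absorbed flux αS = emitted flux 2εσT⁴ per unit area; with α = ε this gives T = (S/2σ)^(1/4).
T = (1360 / (2 × 5.67×10⁻⁸))^(1/4) = (1.20×10^10)^(1/4).
T = 331 K.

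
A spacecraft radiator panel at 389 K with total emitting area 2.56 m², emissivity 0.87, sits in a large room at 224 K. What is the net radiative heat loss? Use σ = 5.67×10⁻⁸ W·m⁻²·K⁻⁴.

Q ≈ 2570 W

Q = εσA(T⁴ − T_s⁴). T⁴ − T_s⁴ = (389)⁴ − (224)⁴ = 2.29×10^10 − 2.52×10^9 = 2.04×10^10 K⁴.
Q = 0.87 × 5.67×10⁻⁸ × 2.56 × 2.04×10^10 = 2570 W.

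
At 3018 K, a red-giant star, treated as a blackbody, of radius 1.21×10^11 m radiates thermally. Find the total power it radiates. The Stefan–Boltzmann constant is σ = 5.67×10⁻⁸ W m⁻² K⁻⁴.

P ≈ 8.65×10^29 W

A = 4πr² = 4π × (1.21×10^11)² = 1.84×10^23 m².
P = σAT⁴ = 5.67×10⁻⁸ × 1.84×10^23 × (3018)⁴ = 5.67×10⁻⁸ × 1.84×10^23 × 8.30×10^13.
P = 8.65×10^29 W.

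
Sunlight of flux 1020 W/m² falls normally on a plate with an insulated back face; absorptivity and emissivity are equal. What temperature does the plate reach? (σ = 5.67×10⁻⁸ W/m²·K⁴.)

Absorbed flux αS = emitted flux εσT⁴ (one radiating face); with α = ε, T = (S/σ)^(1/4).
T = (1020 / 5.67×10⁻⁸)^(1/4) = (1.80×10^10)^(1/4).
T = 366 K.

T ≈ 366 K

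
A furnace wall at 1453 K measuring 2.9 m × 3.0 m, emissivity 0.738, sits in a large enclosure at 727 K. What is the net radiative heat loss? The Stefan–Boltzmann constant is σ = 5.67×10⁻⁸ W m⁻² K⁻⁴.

A = 2.9 × 3.0 = 8.70 m².
Q = εσA(T⁴ − T_s⁴). T⁴ − T_s⁴ = (1453)⁴ − (727)⁴ = 4.46×10^12 − 2.79×10^11 = 4.18×10^12 K⁴.
Q = 0.738 × 5.67×10⁻⁸ × 8.70 × 4.18×10^12 = 1.52×10^6 W.

Q ≈ 1.52×10^6 W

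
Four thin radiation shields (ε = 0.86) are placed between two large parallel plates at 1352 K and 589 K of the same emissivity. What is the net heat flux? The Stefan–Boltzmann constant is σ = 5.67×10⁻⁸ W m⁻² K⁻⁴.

Each of the 5 gaps contributes resistance (2/ε − 1) = 2/0.86 − 1 = 1.326; total = 6.628.
q = σ(T₁⁴ − T₂⁴) / 6.628 = 5.67×10⁻⁸ × 3.22×10^12 / 6.628 = 27600 W/m².

q ≈ 27600 W/m²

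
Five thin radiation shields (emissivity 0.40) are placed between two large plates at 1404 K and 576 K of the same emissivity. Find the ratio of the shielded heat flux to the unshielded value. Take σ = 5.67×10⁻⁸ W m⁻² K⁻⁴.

With N identical shields there are N+1 = 6 gaps in series, each with the same radiative resistance, so the flux falls to 1/(N+1) of its unshielded value.

ratio ≈ 0.167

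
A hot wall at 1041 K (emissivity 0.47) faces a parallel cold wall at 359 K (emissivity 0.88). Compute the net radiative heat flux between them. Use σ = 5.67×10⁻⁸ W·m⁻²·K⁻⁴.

q ≈ 29000 W/m²

For two large parallel gray plates, q = σ(T₁⁴ − T₂⁴) / (1/ε₁ + 1/ε₂ − 1).
1/ε₁ + 1/ε₂ − 1 = 1/0.47 + 1/0.88 − 1 = 2.264.
T₁⁴ − T₂⁴ = 1.17×10^12 − 1.66×10^10 = 1.16×10^12 K⁴.
q = 5.67×10⁻⁸ × 1.16×10^12 / 2.264 = 29000 W/m².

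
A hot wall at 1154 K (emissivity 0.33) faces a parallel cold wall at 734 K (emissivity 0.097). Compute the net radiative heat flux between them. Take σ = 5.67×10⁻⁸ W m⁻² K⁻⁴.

q ≈ 6820 W/m²

For two large parallel gray plates, q = σ(T₁⁴ − T₂⁴) / (1/ε₁ + 1/ε₂ − 1).
1/ε₁ + 1/ε₂ − 1 = 1/0.33 + 1/0.097 − 1 = 12.34.
T₁⁴ − T₂⁴ = 1.77×10^12 − 2.90×10^11 = 1.48×10^12 K⁴.
q = 5.67×10⁻⁸ × 1.48×10^12 / 12.34 = 6820 W/m².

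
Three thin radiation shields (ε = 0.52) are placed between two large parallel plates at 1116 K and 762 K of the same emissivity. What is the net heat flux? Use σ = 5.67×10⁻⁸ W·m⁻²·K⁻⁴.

q ≈ 6050 W/m²

Each of the 4 gaps contributes resistance (2/ε − 1) = 2/0.52 − 1 = 2.846; total = 11.38.
q = σ(T₁⁴ − T₂⁴) / 11.38 = 5.67×10⁻⁸ × 1.21×10^12 / 11.38 = 6050 W/m².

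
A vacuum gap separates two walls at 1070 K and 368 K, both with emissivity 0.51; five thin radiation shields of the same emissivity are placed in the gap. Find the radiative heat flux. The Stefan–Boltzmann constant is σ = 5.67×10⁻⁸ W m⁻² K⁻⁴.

Each of the 6 gaps contributes resistance (2/ε − 1) = 2/0.51 − 1 = 2.922; total = 17.53.
q = σ(T₁⁴ − T₂⁴) / 17.53 = 5.67×10⁻⁸ × 1.29×10^12 / 17.53 = 4180 W/m².

q ≈ 4180 W/m²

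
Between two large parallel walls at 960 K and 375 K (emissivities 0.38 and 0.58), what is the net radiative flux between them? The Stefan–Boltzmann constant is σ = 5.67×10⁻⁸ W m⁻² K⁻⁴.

q ≈ 14000 W/m²

For two large parallel gray plates, q = σ(T₁⁴ − T₂⁴) / (1/ε₁ + 1/ε₂ − 1).
1/ε₁ + 1/ε₂ − 1 = 1/0.38 + 1/0.58 − 1 = 3.356.
T₁⁴ − T₂⁴ = 8.49×10^11 − 1.98×10^10 = 8.30×10^11 K⁴.
q = 5.67×10⁻⁸ × 8.30×10^11 / 3.356 = 14000 W/m².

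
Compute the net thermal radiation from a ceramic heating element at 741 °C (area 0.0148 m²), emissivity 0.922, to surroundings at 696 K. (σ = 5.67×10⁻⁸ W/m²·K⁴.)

Q ≈ 636 W

Convert: 741 °C = 1014 K.
Q = εσA(T⁴ − T_s⁴). T⁴ − T_s⁴ = (1014)⁴ − (696)⁴ = 1.06×10^12 − 2.35×10^11 = 8.23×10^11 K⁴.
Q = 0.922 × 5.67×10⁻⁸ × 0.0148 × 8.23×10^11 = 636 W.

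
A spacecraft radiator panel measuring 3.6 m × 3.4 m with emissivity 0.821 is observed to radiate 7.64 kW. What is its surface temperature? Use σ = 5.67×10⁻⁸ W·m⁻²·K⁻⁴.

T ≈ 340 K

A = 3.6 × 3.4 = 12.2 m².
From P = εσAT⁴, T = (P / εσA)^(1/4) = (7640 / (0.821 × 5.67×10⁻⁸ × 12.2))^(1/4).
T = (1.34×10^10)^(1/4) = 340 K.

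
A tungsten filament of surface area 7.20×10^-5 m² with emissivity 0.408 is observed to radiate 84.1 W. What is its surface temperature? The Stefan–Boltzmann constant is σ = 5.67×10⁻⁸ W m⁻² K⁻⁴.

From P = εσAT⁴, T = (P / εσA)^(1/4) = (84.1 / (0.408 × 5.67×10⁻⁸ × 7.20×10^-5))^(1/4).
T = (5.05×10^13)^(1/4) = 2670 K.

T ≈ 2670 K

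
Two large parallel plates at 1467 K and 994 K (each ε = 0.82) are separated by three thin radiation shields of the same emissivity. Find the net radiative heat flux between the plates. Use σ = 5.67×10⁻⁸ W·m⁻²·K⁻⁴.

q ≈ 36000 W/m²

Each of the 4 gaps contributes resistance (2/ε − 1) = 2/0.82 − 1 = 1.439; total = 5.756.
q = σ(T₁⁴ − T₂⁴) / 5.756 = 5.67×10⁻⁸ × 3.66×10^12 / 5.756 = 36000 W/m².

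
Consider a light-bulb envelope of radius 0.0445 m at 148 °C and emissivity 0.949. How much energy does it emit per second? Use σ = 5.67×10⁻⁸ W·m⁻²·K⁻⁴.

P ≈ 42.1 W

A = 4πr² = 4π × (0.0445)² = 0.0249 m².
148 °C = 421 K.
Stefan–Boltzmann: P = εσAT⁴ = 0.949 × 5.67×10⁻⁸ × 0.0249 × (421)⁴ = 0.949 × 5.67×10⁻⁸ × 0.0249 × 3.14×10^10.
P = 42.1 W.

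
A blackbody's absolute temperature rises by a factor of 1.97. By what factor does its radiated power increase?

P ∝ T⁴, so the power scales as (1.97)⁴ = 15.1.

factor ≈ 15.1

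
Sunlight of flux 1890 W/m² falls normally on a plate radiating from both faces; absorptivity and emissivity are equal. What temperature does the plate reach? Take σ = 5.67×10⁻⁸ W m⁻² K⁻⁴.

Absorbed flux αS = emitted flux 2εσT⁴ per unit area; with α = ε this gives T = (S/2σ)^(1/4).
T = (1890 / (2 × 5.67×10⁻⁸))^(1/4) = (1.67×10^10)^(1/4).
T = 359 K.

T ≈ 359 K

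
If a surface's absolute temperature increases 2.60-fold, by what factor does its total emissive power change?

factor ≈ 45.7

P ∝ T⁴, so the power scales as (2.60)⁴ = 45.7.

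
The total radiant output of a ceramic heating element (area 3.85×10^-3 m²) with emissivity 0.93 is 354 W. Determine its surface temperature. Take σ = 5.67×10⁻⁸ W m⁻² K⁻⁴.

T ≈ 1150 K

From P = εσAT⁴, T = (P / εσA)^(1/4) = (354 / (0.93 × 5.67×10⁻⁸ × 3.85×10^-3))^(1/4).
T = (1.74×10^12)^(1/4) = 1150 K.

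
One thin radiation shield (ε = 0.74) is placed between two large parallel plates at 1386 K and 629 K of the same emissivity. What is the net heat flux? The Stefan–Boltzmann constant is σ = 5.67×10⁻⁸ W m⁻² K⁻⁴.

q ≈ 58800 W/m²

Each of the 2 gaps contributes resistance (2/ε − 1) = 2/0.74 − 1 = 1.703; total = 3.405.
q = σ(T₁⁴ − T₂⁴) / 3.405 = 5.67×10⁻⁸ × 3.53×10^12 / 3.405 = 58800 W/m².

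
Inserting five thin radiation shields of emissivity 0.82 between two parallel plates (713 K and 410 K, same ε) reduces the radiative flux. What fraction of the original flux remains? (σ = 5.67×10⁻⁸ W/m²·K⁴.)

With N identical shields there are N+1 = 6 gaps in series, each with the same radiative resistance, so the flux falls to 1/(N+1) of its unshielded value.

ratio ≈ 0.167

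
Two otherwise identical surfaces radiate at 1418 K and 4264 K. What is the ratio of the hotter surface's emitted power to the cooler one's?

P ∝ T⁴, so the ratio is (4264/1418)⁴ = (3.007)⁴ = 81.8.

ratio ≈ 81.8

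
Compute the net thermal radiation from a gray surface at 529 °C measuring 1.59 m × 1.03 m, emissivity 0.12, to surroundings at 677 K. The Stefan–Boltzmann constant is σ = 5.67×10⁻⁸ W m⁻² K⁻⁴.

Q ≈ 2270 W

A = 1.59 × 1.03 = 1.64 m².
Convert: 529 °C = 802 K.
Q = εσA(T⁴ − T_s⁴). T⁴ − T_s⁴ = (802)⁴ − (677)⁴ = 4.14×10^11 − 2.10×10^11 = 2.04×10^11 K⁴.
Q = 0.12 × 5.67×10⁻⁸ × 1.64 × 2.04×10^11 = 2270 W.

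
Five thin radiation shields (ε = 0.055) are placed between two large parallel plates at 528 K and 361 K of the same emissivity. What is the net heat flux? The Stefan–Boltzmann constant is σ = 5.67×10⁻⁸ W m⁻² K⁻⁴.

q ≈ 16.2 W/m²

Each of the 6 gaps contributes resistance (2/ε − 1) = 2/0.055 − 1 = 35.36; total = 212.2.
q = σ(T₁⁴ − T₂⁴) / 212.2 = 5.67×10⁻⁸ × 6.07×10^10 / 212.2 = 16.2 W/m².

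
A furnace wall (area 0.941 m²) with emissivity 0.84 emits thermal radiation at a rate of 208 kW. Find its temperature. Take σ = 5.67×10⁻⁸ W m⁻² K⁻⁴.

From P = εσAT⁴, T = (P / εσA)^(1/4) = (2.08×10^5 / (0.84 × 5.67×10⁻⁸ × 0.941))^(1/4).
T = (4.64×10^12)^(1/4) = 1470 K.

T ≈ 1470 K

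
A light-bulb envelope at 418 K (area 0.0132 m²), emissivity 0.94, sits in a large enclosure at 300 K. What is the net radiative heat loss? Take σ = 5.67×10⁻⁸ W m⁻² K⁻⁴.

Q = εσA(T⁴ − T_s⁴). T⁴ − T_s⁴ = (418)⁴ − (300)⁴ = 3.05×10^10 − 8.10×10^9 = 2.24×10^10 K⁴.
Q = 0.94 × 5.67×10⁻⁸ × 0.0132 × 2.24×10^10 = 15.8 W.

Q ≈ 15.8 W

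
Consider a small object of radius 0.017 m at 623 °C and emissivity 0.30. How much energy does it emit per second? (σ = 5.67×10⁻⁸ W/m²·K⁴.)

A = 4πr² = 4π × (0.017)² = 3.63×10^-3 m².
623 °C = 896 K.
Stefan–Boltzmann: P = εσAT⁴ = 0.30 × 5.67×10⁻⁸ × 3.63×10^-3 × (896)⁴ = 0.30 × 5.67×10⁻⁸ × 3.63×10^-3 × 6.45×10^11.
P = 39.8 W.

P ≈ 39.8 W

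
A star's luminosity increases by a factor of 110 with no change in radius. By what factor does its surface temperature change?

P ∝ T⁴ ⇒ T ∝ P^(1/4), so T scales by (110)^(1/4) = 3.24.

factor ≈ 3.24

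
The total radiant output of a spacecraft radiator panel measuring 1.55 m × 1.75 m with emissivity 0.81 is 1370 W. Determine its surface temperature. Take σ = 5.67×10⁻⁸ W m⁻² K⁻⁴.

A = 1.55 × 1.75 = 2.71 m².
From P = εσAT⁴, T = (P / εσA)^(1/4) = (1370 / (0.81 × 5.67×10⁻⁸ × 2.71))^(1/4).
T = (1.10×10^10)^(1/4) = 324 K.

T ≈ 324 K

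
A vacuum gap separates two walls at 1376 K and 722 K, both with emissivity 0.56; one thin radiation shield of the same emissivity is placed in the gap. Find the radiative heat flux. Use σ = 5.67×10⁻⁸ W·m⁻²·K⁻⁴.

Each of the 2 gaps contributes resistance (2/ε − 1) = 2/0.56 − 1 = 2.571; total = 5.143.
q = σ(T₁⁴ − T₂⁴) / 5.143 = 5.67×10⁻⁸ × 3.31×10^12 / 5.143 = 36500 W/m².

q ≈ 36500 W/m²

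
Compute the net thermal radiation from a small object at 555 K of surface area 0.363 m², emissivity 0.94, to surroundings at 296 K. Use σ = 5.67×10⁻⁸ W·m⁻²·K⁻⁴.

Q = εσA(T⁴ − T_s⁴). T⁴ − T_s⁴ = (555)⁴ − (296)⁴ = 9.49×10^10 − 7.68×10^9 = 8.72×10^10 K⁴.
Q = 0.94 × 5.67×10⁻⁸ × 0.363 × 8.72×10^10 = 1690 W.

Q ≈ 1690 W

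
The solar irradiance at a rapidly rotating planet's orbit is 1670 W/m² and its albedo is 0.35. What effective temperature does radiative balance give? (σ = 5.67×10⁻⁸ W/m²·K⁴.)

T ≈ 263 K

Power absorbed = (1−a)S·πR²; power emitted = 4πR²σT⁴. Equating and cancelling πR²:
T = ((1−a)S / 4σ)^(1/4) = (1090 / (4 × 5.67×10⁻⁸))^(1/4) = (4.79×10^9)^(1/4).
T = 263 K.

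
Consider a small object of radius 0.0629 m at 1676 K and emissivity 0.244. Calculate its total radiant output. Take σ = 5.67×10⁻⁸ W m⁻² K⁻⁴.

P ≈ 5430 W

A = 4πr² = 4π × (0.0629)² = 0.0497 m².
P = εσAT⁴ = 0.244 × 5.67×10⁻⁸ × 0.0497 × (1676)⁴ = 0.244 × 5.67×10⁻⁸ × 0.0497 × 7.89×10^12.
P = 5430 W.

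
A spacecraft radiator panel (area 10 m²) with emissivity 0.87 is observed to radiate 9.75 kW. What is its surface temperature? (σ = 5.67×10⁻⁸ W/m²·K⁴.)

From P = εσAT⁴, T = (P / εσA)^(1/4) = (9750 / (0.87 × 5.67×10⁻⁸ × 10.0))^(1/4).
T = (1.98×10^10)^(1/4) = 375 K.

T ≈ 375 K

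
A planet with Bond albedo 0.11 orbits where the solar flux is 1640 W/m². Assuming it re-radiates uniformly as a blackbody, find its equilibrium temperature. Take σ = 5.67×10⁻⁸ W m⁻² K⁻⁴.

Power absorbed = (1−a)S·πR²; power emitted = 4πR²σT⁴. Equating and cancelling πR²:
T = ((1−a)S / 4σ)^(1/4) = (1460 / (4 × 5.67×10⁻⁸))^(1/4) = (6.44×10^9)^(1/4).
T = 283 K.

T ≈ 283 K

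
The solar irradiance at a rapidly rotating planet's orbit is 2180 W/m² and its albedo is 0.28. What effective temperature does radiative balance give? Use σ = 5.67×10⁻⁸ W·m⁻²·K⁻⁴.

T ≈ 288 K

Power absorbed = (1−a)S·πR²; power emitted = 4πR²σT⁴. Equating and cancelling πR²:
T = ((1−a)S / 4σ)^(1/4) = (1570 / (4 × 5.67×10⁻⁸))^(1/4) = (6.92×10^9)^(1/4).
T = 288 K.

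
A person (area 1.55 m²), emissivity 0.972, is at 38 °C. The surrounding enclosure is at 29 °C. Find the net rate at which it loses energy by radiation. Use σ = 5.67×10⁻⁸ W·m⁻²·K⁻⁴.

Convert: 38 °C = 311 K; 29 °C = 302 K.
Q = εσA(T⁴ − T_s⁴). T⁴ − T_s⁴ = (311)⁴ − (302)⁴ = 9.35×10^9 − 8.32×10^9 = 1.04×10^9 K⁴.
Q = 0.972 × 5.67×10⁻⁸ × 1.55 × 1.04×10^9 = 88.6 W.

Q ≈ 88.6 W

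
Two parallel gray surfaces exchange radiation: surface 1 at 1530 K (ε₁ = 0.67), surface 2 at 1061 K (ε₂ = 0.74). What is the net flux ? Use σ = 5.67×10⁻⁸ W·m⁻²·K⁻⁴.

For two large parallel gray plates, q = σ(T₁⁴ − T₂⁴) / (1/ε₁ + 1/ε₂ − 1).
1/ε₁ + 1/ε₂ − 1 = 1/0.67 + 1/0.74 − 1 = 1.844.
T₁⁴ − T₂⁴ = 5.48×10^12 − 1.27×10^12 = 4.21×10^12 K⁴.
q = 5.67×10⁻⁸ × 4.21×10^12 / 1.844 = 1.30×10^5 W/m².

q ≈ 1.30×10^5 W/m²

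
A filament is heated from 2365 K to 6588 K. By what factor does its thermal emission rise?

P ∝ T⁴, so the ratio is (6588/2365)⁴ = (2.786)⁴ = 60.2.

ratio ≈ 60.2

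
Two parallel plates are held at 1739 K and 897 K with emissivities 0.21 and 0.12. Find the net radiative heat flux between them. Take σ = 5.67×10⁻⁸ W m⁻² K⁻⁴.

q ≈ 39800 W/m²

For two large parallel gray plates, q = σ(T₁⁴ − T₂⁴) / (1/ε₁ + 1/ε₂ − 1).
1/ε₁ + 1/ε₂ − 1 = 1/0.21 + 1/0.12 − 1 = 12.10.
T₁⁴ − T₂⁴ = 9.15×10^12 − 6.47×10^11 = 8.50×10^12 K⁴.
q = 5.67×10⁻⁸ × 8.50×10^12 / 12.10 = 39800 W/m².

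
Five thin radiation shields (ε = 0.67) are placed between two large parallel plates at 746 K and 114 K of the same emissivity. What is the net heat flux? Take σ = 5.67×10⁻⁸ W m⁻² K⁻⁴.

Each of the 6 gaps contributes resistance (2/ε − 1) = 2/0.67 − 1 = 1.985; total = 11.91.
q = σ(T₁⁴ − T₂⁴) / 11.91 = 5.67×10⁻⁸ × 3.10×10^11 / 11.91 = 1470 W/m².

q ≈ 1470 W/m²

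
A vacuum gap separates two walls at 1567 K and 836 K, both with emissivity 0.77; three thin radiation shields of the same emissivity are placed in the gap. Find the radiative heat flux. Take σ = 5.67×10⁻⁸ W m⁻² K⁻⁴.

Each of the 4 gaps contributes resistance (2/ε − 1) = 2/0.77 − 1 = 1.597; total = 6.390.
q = σ(T₁⁴ − T₂⁴) / 6.390 = 5.67×10⁻⁸ × 5.54×10^12 / 6.390 = 49200 W/m².

q ≈ 49200 W/m²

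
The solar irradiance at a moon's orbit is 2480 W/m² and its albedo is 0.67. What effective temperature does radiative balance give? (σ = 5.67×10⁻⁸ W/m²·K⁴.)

Power absorbed = (1−a)S·πR²; power emitted = 4πR²σT⁴. Equating and cancelling πR²:
T = ((1−a)S / 4σ)^(1/4) = (818 / (4 × 5.67×10⁻⁸))^(1/4) = (3.61×10^9)^(1/4).
T = 245 K.

T ≈ 245 K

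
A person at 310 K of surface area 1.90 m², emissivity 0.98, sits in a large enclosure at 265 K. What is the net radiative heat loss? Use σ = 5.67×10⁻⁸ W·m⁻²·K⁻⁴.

Q ≈ 454 W

Q = εσA(T⁴ − T_s⁴). T⁴ − T_s⁴ = (310)⁴ − (265)⁴ = 9.24×10^9 − 4.93×10^9 = 4.30×10^9 K⁴.
Q = 0.98 × 5.67×10⁻⁸ × 1.90 × 4.30×10^9 = 454 W.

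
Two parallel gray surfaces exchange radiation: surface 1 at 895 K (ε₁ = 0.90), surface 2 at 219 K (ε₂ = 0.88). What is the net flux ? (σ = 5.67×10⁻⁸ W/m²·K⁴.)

For two large parallel gray plates, q = σ(T₁⁴ − T₂⁴) / (1/ε₁ + 1/ε₂ − 1).
1/ε₁ + 1/ε₂ − 1 = 1/0.90 + 1/0.88 − 1 = 1.247.
T₁⁴ − T₂⁴ = 6.42×10^11 − 2.30×10^9 = 6.39×10^11 K⁴.
q = 5.67×10⁻⁸ × 6.39×10^11 / 1.247 = 29100 W/m².

q ≈ 29100 W/m²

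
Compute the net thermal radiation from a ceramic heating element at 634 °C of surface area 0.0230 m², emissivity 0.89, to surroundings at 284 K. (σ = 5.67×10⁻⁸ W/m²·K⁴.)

Q ≈ 778 W

Convert: 634 °C = 907 K.
Q = εσA(T⁴ − T_s⁴). T⁴ − T_s⁴ = (907)⁴ − (284)⁴ = 6.77×10^11 − 6.51×10^9 = 6.70×10^11 K⁴.
Q = 0.89 × 5.67×10⁻⁸ × 0.0230 × 6.70×10^11 = 778 W.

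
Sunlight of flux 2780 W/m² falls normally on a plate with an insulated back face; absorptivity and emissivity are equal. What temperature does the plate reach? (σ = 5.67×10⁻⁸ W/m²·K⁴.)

Absorbed flux αS = emitted flux εσT⁴ (one radiating face); with α = ε, T = (S/σ)^(1/4).
T = (2780 / 5.67×10⁻⁸)^(1/4) = (4.90×10^10)^(1/4).
T = 471 K.

T ≈ 471 K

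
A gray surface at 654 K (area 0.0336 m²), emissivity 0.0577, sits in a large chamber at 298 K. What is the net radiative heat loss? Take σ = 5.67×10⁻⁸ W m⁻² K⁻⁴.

Q ≈ 19.2 W

Q = εσA(T⁴ − T_s⁴). T⁴ − T_s⁴ = (654)⁴ − (298)⁴ = 1.83×10^11 − 7.89×10^9 = 1.75×10^11 K⁴.
Q = 0.0577 × 5.67×10⁻⁸ × 0.0336 × 1.75×10^11 = 19.2 W.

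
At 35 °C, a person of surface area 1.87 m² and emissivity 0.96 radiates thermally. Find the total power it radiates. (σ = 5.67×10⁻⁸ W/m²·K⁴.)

P ≈ 916 W

35 °C = 308 K.
Stefan–Boltzmann: P = εσAT⁴ = 0.96 × 5.67×10⁻⁸ × 1.87 × (308)⁴ = 0.96 × 5.67×10⁻⁸ × 1.87 × 9.00×10^9.
P = 916 W.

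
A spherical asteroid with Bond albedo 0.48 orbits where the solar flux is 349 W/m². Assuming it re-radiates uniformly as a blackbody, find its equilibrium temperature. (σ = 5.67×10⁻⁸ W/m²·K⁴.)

Power absorbed = (1−a)S·πR²; power emitted = 4πR²σT⁴. Equating and cancelling πR²:
T = ((1−a)S / 4σ)^(1/4) = (181 / (4 × 5.67×10⁻⁸))^(1/4) = (8.00×10^8)^(1/4).
T = 168 K.

T ≈ 168 K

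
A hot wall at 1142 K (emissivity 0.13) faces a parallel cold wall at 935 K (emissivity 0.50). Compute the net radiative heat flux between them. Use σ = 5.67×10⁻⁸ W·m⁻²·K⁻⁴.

For two large parallel gray plates, q = σ(T₁⁴ − T₂⁴) / (1/ε₁ + 1/ε₂ − 1).
1/ε₁ + 1/ε₂ − 1 = 1/0.13 + 1/0.50 − 1 = 8.692.
T₁⁴ − T₂⁴ = 1.70×10^12 − 7.64×10^11 = 9.37×10^11 K⁴.
q = 5.67×10⁻⁸ × 9.37×10^11 / 8.692 = 6110 W/m².

q ≈ 6110 W/m²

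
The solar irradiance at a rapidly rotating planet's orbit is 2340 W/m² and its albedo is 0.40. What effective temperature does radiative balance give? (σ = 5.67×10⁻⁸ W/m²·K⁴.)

T ≈ 280 K

Power absorbed = (1−a)S·πR²; power emitted = 4πR²σT⁴. Equating and cancelling πR²:
T = ((1−a)S / 4σ)^(1/4) = (1400 / (4 × 5.67×10⁻⁸))^(1/4) = (6.19×10^9)^(1/4).
T = 280 K.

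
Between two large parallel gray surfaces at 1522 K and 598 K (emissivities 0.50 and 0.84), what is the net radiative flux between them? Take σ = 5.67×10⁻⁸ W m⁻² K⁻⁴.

q ≈ 1.36×10^5 W/m²

For two large parallel gray plates, q = σ(T₁⁴ − T₂⁴) / (1/ε₁ + 1/ε₂ − 1).
1/ε₁ + 1/ε₂ − 1 = 1/0.50 + 1/0.84 − 1 = 2.190.
T₁⁴ − T₂⁴ = 5.37×10^12 − 1.28×10^11 = 5.24×10^12 K⁴.
q = 5.67×10⁻⁸ × 5.24×10^12 / 2.190 = 1.36×10^5 W/m².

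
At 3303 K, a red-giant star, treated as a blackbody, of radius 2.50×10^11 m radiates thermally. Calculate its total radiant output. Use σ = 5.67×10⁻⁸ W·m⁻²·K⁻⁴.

P ≈ 5.30×10^30 W

A = 4πr² = 4π × (2.50×10^11)² = 7.85×10^23 m².
P = σAT⁴ = 5.67×10⁻⁸ × 7.85×10^23 × (3303)⁴ = 5.67×10⁻⁸ × 7.85×10^23 × 1.19×10^14.
P = 5.30×10^30 W.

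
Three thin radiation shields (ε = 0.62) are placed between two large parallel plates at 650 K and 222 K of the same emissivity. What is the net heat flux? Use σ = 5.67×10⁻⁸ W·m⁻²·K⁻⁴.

q ≈ 1120 W/m²

Each of the 4 gaps contributes resistance (2/ε − 1) = 2/0.62 − 1 = 2.226; total = 8.903.
q = σ(T₁⁴ − T₂⁴) / 8.903 = 5.67×10⁻⁸ × 1.76×10^11 / 8.903 = 1120 W/m².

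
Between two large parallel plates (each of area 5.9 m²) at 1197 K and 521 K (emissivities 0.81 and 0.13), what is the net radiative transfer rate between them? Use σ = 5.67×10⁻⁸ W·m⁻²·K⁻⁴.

Q ≈ 83500 W

For two large parallel gray plates, q = σ(T₁⁴ − T₂⁴) / (1/ε₁ + 1/ε₂ − 1).
1/ε₁ + 1/ε₂ − 1 = 1/0.81 + 1/0.13 − 1 = 7.927.
T₁⁴ − T₂⁴ = 2.05×10^12 − 7.37×10^10 = 1.98×10^12 K⁴.
q = 5.67×10⁻⁸ × 1.98×10^12 / 7.927 = 14200 W/m².
Q = q·A = 14200 × 5.9 = 83500 W.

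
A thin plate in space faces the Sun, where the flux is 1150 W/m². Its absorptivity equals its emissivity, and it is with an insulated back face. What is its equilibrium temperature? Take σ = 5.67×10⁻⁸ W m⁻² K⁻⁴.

Absorbed flux αS = emitted flux εσT⁴ (one radiating face); with α = ε, T = (S/σ)^(1/4).
T = (1150 / 5.67×10⁻⁸)^(1/4) = (2.03×10^10)^(1/4).
T = 377 K.

T ≈ 377 K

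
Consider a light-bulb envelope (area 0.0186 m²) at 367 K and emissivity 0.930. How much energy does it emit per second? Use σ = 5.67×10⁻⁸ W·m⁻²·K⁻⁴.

P ≈ 17.8 W

Stefan–Boltzmann: P = εσAT⁴ = 0.930 × 5.67×10⁻⁸ × 0.0186 × (367)⁴ = 0.930 × 5.67×10⁻⁸ × 0.0186 × 1.81×10^10.
P = 17.8 W.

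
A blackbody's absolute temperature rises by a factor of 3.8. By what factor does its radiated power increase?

factor ≈ 209

P ∝ T⁴, so the power scales as (3.8)⁴ = 209.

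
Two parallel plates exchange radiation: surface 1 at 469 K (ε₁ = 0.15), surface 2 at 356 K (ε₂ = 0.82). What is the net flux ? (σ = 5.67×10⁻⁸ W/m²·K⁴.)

For two large parallel gray plates, q = σ(T₁⁴ − T₂⁴) / (1/ε₁ + 1/ε₂ − 1).
1/ε₁ + 1/ε₂ − 1 = 1/0.15 + 1/0.82 − 1 = 6.886.
T₁⁴ − T₂⁴ = 4.84×10^10 − 1.61×10^10 = 3.23×10^10 K⁴.
q = 5.67×10⁻⁸ × 3.23×10^10 / 6.886 = 266 W/m².

q ≈ 266 W/m²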